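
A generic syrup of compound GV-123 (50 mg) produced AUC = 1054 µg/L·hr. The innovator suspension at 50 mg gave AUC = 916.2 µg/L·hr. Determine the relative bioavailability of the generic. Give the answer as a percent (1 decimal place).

F_rel = (AUC_test/D_test) / (AUC_ref/D_ref)
      = (1054/50) / (916.2/50)
      = 21.08 / 18.324 = 1.1504 = 115.04%

F_rel = 115.0%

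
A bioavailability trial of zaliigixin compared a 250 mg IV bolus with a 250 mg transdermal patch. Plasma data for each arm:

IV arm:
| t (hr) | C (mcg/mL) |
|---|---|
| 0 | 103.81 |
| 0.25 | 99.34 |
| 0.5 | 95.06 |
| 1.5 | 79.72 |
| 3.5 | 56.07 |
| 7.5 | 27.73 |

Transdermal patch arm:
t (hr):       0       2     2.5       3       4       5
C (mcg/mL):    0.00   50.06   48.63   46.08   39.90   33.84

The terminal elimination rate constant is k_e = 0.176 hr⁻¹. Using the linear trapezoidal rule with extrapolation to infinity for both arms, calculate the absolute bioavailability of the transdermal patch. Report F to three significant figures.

F = 0.620

Trapezoidal AUC_0→7.5 (IV):
  [0→0.25]: (103.81+99.34)/2 × 0.25 = 25.39375
  [0.25→0.5]: (99.34+95.06)/2 × 0.25 = 24.3
  [0.5→1.5]: (95.06+79.72)/2 × 1 = 87.39
  [1.5→3.5]: (79.72+56.07)/2 × 2 = 135.79
  [3.5→7.5]: (56.07+27.73)/2 × 4 = 167.6
  Sum = 440.47375 mcg/mL·hr
IV tail: 27.73/0.176 = 157.557; AUC_iv,0→∞ = 440.47375 + 157.557 = 598.03075 mcg/mL·hr
Trapezoidal AUC_0→5 (transdermal patch):
  [0→2]: (0.00+50.06)/2 × 2 = 50.06
  [2→2.5]: (50.06+48.63)/2 × 0.5 = 24.6725
  [2.5→3]: (48.63+46.08)/2 × 0.5 = 23.6775
  [3→4]: (46.08+39.90)/2 × 1 = 42.99
  [4→5]: (39.90+33.84)/2 × 1 = 36.87
  Sum = 178.27 mcg/mL·hr
transdermal patch tail: 33.84/0.176 = 192.273; AUC_ev,0→∞ = 178.27 + 192.273 = 370.543 mcg/mL·hr
F = (AUC_ev/D_ev)/(AUC_iv/D_iv) = (370.543/250)/(598.03075/250) = 1.482172/2.392123 = 0.6196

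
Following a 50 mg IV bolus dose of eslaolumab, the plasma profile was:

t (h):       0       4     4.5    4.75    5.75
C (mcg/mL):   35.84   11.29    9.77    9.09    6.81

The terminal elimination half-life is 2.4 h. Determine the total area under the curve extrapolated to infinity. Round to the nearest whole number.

Trapezoidal AUC_0→5.75:
  [0→4]: (35.84+11.29)/2 × 4 = 94.26
  [4→4.5]: (11.29+9.77)/2 × 0.5 = 5.265
  [4.5→4.75]: (9.77+9.09)/2 × 0.25 = 2.3575
  [4.75→5.75]: (9.09+6.81)/2 × 1 = 7.95
  Sum = 109.8325 mcg/mL·h
k_e = ln2 / t½ = 0.693147 / 2.4 = 0.2888 h^-1
Extrapolated tail: C_last / k_e = 6.81 / 0.2888 = 23.580
AUC_0→∞ = 109.8325 + 23.580 = 133.4125 mcg/mL·h

AUC = 133 mcg/mL·h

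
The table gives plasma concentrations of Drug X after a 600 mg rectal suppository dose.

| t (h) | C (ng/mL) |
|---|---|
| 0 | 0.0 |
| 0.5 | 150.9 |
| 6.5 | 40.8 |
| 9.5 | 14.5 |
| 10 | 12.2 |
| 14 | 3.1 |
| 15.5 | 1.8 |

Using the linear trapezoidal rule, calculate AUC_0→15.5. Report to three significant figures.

AUC = 737 ng/mL·h

Trapezoidal AUC_0→15.5:
  [0→0.5]: (0.0+150.9)/2 × 0.5 = 37.725
  [0.5→6.5]: (150.9+40.8)/2 × 6 = 575.1
  [6.5→9.5]: (40.8+14.5)/2 × 3 = 82.95
  [9.5→10]: (14.5+12.2)/2 × 0.5 = 6.675
  [10→14]: (12.2+3.1)/2 × 4 = 30.6
  [14→15.5]: (3.1+1.8)/2 × 1.5 = 3.675
  Sum = 736.725 ng/mL·h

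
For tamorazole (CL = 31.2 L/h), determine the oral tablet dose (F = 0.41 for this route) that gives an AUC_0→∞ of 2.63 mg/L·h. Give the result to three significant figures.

Dose = CL × AUC_0→∞ / F
     = 31.2 × 2.63 / 0.41 = 200.137 mg

Dose = 200 mg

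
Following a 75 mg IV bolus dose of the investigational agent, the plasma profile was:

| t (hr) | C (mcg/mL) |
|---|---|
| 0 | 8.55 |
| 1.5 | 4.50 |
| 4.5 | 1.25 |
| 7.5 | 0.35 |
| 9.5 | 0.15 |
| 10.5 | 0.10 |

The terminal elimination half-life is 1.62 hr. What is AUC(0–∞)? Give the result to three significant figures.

Trapezoidal AUC_0→10.5:
  [0→1.5]: (8.55+4.50)/2 × 1.5 = 9.7875
  [1.5→4.5]: (4.50+1.25)/2 × 3 = 8.625
  [4.5→7.5]: (1.25+0.35)/2 × 3 = 2.4
  [7.5→9.5]: (0.35+0.15)/2 × 2 = 0.5
  [9.5→10.5]: (0.15+0.10)/2 × 1 = 0.125
  Sum = 21.4375 mcg/mL·hr
k_e = ln2 / t½ = 0.693147 / 1.62 = 0.4279 hr^-1
Extrapolated tail: C_last / k_e = 0.10 / 0.4279 = 0.234
AUC_0→∞ = 21.4375 + 0.234 = 21.6715 mcg/mL·hr

AUC = 21.7 mcg/mL·hr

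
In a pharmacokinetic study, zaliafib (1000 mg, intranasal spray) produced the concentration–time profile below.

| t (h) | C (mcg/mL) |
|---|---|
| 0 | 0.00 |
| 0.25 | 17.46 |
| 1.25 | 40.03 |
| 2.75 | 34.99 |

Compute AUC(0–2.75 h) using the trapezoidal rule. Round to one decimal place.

Trapezoidal AUC_0→2.75:
  [0→0.25]: (0.00+17.46)/2 × 0.25 = 2.1825
  [0.25→1.25]: (17.46+40.03)/2 × 1 = 28.745
  [1.25→2.75]: (40.03+34.99)/2 × 1.5 = 56.265
  Sum = 87.1925 mcg/mL·h

AUC = 87.2 mcg/mL·h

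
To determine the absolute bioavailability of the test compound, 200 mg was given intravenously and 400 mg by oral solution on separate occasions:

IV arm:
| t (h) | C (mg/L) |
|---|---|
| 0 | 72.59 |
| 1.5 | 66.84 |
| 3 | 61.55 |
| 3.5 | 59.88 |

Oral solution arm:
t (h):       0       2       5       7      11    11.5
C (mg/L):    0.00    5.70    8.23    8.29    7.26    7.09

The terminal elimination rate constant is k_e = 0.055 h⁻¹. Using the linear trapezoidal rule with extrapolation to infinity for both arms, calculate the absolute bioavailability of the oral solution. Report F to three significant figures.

F = 0.0783

Trapezoidal AUC_0→3.5 (IV):
  [0→1.5]: (72.59+66.84)/2 × 1.5 = 104.5725
  [1.5→3]: (66.84+61.55)/2 × 1.5 = 96.2925
  [3→3.5]: (61.55+59.88)/2 × 0.5 = 30.3575
  Sum = 231.2225 mg/L·h
IV tail: 59.88/0.055 = 1088.727; AUC_iv,0→∞ = 231.2225 + 1088.727 = 1319.9495 mg/L·h
Trapezoidal AUC_0→11.5 (oral solution):
  [0→2]: (0.00+5.70)/2 × 2 = 5.7
  [2→5]: (5.70+8.23)/2 × 3 = 20.895
  [5→7]: (8.23+8.29)/2 × 2 = 16.52
  [7→11]: (8.29+7.26)/2 × 4 = 31.1
  [11→11.5]: (7.26+7.09)/2 × 0.5 = 3.5875
  Sum = 77.8025 mg/L·h
oral solution tail: 7.09/0.055 = 128.909; AUC_ev,0→∞ = 77.8025 + 128.909 = 206.7115 mg/L·h
F = (AUC_ev/D_ev)/(AUC_iv/D_iv) = (206.7115/400)/(1319.9495/200) = 0.51677875/6.5997475 = 0.0783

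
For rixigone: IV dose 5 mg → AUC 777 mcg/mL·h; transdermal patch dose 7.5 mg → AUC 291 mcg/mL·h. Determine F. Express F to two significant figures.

F = (AUC_ev / D_ev) / (AUC_iv / D_iv)
  = (291/7.5) / (777/5)
  = 38.8 / 155.4 = 0.2497

F = 0.25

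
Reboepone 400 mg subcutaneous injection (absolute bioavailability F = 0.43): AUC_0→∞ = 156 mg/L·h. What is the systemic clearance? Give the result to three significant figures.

CL = F × Dose / AUC_0→∞
   = 0.43 × 400 / 156 = 1.10256 L/h

CL = 1.10 L/h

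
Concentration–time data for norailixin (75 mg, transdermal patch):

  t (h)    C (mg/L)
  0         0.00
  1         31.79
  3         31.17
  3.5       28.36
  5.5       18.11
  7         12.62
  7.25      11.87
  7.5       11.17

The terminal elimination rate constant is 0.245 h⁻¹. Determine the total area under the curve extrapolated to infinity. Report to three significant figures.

Trapezoidal AUC_0→7.5:
  [0→1]: (0.00+31.79)/2 × 1 = 15.895
  [1→3]: (31.79+31.17)/2 × 2 = 62.96
  [3→3.5]: (31.17+28.36)/2 × 0.5 = 14.8825
  [3.5→5.5]: (28.36+18.11)/2 × 2 = 46.47
  [5.5→7]: (18.11+12.62)/2 × 1.5 = 23.0475
  [7→7.25]: (12.62+11.87)/2 × 0.25 = 3.06125
  [7.25→7.5]: (11.87+11.17)/2 × 0.25 = 2.88
  Sum = 169.19625 mg/L·h
Extrapolated tail: C_last / k_e = 11.17 / 0.245 = 45.592
AUC_0→∞ = 169.19625 + 45.592 = 214.78825 mg/L·h

AUC = 215 mg/L·h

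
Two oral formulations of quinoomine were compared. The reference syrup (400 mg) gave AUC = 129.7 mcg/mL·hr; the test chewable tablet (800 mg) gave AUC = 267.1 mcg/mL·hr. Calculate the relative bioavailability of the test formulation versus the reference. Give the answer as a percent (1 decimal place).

F_rel = (AUC_test/D_test) / (AUC_ref/D_ref)
      = (267.1/800) / (129.7/400)
      = 0.333875 / 0.32425 = 1.0297 = 102.97%

F_rel = 103.0%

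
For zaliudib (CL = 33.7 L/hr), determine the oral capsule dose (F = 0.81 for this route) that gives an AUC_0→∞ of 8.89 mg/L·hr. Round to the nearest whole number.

Dose = CL × AUC_0→∞ / F
     = 33.7 × 8.89 / 0.81 = 369.868 mg

Dose = 370 mg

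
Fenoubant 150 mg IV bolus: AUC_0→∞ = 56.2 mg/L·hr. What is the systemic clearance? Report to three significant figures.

CL = 2.67 L/hr

CL = Dose_iv / AUC_0→∞
   = 150 / 56.2 = 2.66904 L/hr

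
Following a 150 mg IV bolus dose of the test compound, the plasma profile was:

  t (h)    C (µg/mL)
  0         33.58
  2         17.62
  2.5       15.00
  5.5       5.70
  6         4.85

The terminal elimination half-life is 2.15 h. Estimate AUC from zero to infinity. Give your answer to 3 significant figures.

Trapezoidal AUC_0→6:
  [0→2]: (33.58+17.62)/2 × 2 = 51.2
  [2→2.5]: (17.62+15.00)/2 × 0.5 = 8.155
  [2.5→5.5]: (15.00+5.70)/2 × 3 = 31.05
  [5.5→6]: (5.70+4.85)/2 × 0.5 = 2.6375
  Sum = 93.0425 µg/mL·h
k_e = ln2 / t½ = 0.693147 / 2.15 = 0.3224 h^-1
Extrapolated tail: C_last / k_e = 4.85 / 0.3224 = 15.043
AUC_0→∞ = 93.0425 + 15.043 = 108.0855 µg/mL·h

AUC = 108 µg/mL·h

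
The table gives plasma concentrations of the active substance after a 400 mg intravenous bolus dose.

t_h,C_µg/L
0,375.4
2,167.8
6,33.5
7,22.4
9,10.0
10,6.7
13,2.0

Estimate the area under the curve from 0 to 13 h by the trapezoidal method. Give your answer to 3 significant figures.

Trapezoidal AUC_0→13:
  [0→2]: (375.4+167.8)/2 × 2 = 543.2
  [2→6]: (167.8+33.5)/2 × 4 = 402.6
  [6→7]: (33.5+22.4)/2 × 1 = 27.95
  [7→9]: (22.4+10.0)/2 × 2 = 32.4
  [9→10]: (10.0+6.7)/2 × 1 = 8.35
  [10→13]: (6.7+2.0)/2 × 3 = 13.05
  Sum = 1027.55 µg/L·h

AUC = 1030 µg/L·h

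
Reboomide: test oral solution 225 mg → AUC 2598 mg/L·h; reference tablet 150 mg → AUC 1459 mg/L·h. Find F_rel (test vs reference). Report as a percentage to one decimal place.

F_rel = 118.7%

F_rel = (AUC_test/D_test) / (AUC_ref/D_ref)
      = (2598/225) / (1459/150)
      = 11.5467 / 9.72667 = 1.1871 = 118.71%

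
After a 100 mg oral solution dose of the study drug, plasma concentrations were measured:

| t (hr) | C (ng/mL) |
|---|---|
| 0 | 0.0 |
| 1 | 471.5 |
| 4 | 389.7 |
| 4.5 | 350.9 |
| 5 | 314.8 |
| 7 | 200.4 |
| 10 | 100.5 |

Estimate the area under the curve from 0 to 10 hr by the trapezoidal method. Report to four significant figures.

AUC = 2846 ng/mL·hr

Trapezoidal AUC_0→10:
  [0→1]: (0.0+471.5)/2 × 1 = 235.75
  [1→4]: (471.5+389.7)/2 × 3 = 1291.8
  [4→4.5]: (389.7+350.9)/2 × 0.5 = 185.15
  [4.5→5]: (350.9+314.8)/2 × 0.5 = 166.425
  [5→7]: (314.8+200.4)/2 × 2 = 515.2
  [7→10]: (200.4+100.5)/2 × 3 = 451.35
  Sum = 2845.675 ng/mL·hr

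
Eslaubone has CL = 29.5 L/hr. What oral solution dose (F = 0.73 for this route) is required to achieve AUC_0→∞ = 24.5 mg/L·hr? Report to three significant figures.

Dose = CL × AUC_0→∞ / F
     = 29.5 × 24.5 / 0.73 = 990.068 mg

Dose = 990 mg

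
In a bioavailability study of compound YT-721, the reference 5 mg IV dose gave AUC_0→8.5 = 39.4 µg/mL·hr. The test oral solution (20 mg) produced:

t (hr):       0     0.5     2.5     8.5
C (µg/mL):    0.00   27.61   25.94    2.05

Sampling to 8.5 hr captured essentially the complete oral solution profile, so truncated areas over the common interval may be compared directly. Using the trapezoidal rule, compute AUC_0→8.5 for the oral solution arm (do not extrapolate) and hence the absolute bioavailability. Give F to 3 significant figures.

F = 0.916

Trapezoidal AUC_0→8.5 (oral solution):
  [0→0.5]: (0.00+27.61)/2 × 0.5 = 6.9025
  [0.5→2.5]: (27.61+25.94)/2 × 2 = 53.55
  [2.5→8.5]: (25.94+2.05)/2 × 6 = 83.97
  Sum = 144.4225 µg/mL·hr
F = (AUC_ev/D_ev)/(AUC_iv/D_iv) = (144.4225/20)/(39.4/5) = 7.221125/7.88 = 0.9164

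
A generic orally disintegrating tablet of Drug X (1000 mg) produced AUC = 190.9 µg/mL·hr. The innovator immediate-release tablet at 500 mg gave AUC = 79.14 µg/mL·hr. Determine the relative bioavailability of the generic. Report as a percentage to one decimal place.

F_rel = 120.6%

F_rel = (AUC_test/D_test) / (AUC_ref/D_ref)
      = (190.9/1000) / (79.14/500)
      = 0.1909 / 0.15828 = 1.2061 = 120.61%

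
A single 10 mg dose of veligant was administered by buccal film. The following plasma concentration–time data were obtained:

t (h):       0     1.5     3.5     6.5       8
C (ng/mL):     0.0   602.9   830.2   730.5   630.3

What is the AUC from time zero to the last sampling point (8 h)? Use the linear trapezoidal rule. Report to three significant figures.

Trapezoidal AUC_0→8:
  [0→1.5]: (0.0+602.9)/2 × 1.5 = 452.175
  [1.5→3.5]: (602.9+830.2)/2 × 2 = 1433.1
  [3.5→6.5]: (830.2+730.5)/2 × 3 = 2341.05
  [6.5→8]: (730.5+630.3)/2 × 1.5 = 1020.6
  Sum = 5246.925 ng/mL·h

AUC = 5250 ng/mL·h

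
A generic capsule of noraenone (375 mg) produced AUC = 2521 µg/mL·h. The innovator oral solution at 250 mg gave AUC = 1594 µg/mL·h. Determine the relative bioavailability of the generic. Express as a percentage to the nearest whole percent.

F_rel = (AUC_test/D_test) / (AUC_ref/D_ref)
      = (2521/375) / (1594/250)
      = 6.72267 / 6.376 = 1.0544 = 105.44%

F_rel = 105%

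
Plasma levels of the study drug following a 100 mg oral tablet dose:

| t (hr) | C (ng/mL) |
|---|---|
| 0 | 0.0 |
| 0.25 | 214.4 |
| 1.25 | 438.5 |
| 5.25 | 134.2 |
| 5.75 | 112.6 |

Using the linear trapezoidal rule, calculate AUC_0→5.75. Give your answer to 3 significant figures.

AUC = 1560 ng/mL·hr

Trapezoidal AUC_0→5.75:
  [0→0.25]: (0.0+214.4)/2 × 0.25 = 26.8
  [0.25→1.25]: (214.4+438.5)/2 × 1 = 326.45
  [1.25→5.25]: (438.5+134.2)/2 × 4 = 1145.4
  [5.25→5.75]: (134.2+112.6)/2 × 0.5 = 61.7
  Sum = 1560.35 ng/mL·hr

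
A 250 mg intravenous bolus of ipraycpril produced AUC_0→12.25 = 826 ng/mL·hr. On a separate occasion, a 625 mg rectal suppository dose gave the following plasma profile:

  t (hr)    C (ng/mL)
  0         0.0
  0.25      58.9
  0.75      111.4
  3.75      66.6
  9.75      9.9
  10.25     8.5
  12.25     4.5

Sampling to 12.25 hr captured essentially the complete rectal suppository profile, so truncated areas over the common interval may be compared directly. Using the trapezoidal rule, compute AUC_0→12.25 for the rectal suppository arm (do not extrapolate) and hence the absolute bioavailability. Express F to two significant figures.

F = 0.27

Trapezoidal AUC_0→12.25 (rectal suppository):
  [0→0.25]: (0.0+58.9)/2 × 0.25 = 7.3625
  [0.25→0.75]: (58.9+111.4)/2 × 0.5 = 42.575
  [0.75→3.75]: (111.4+66.6)/2 × 3 = 267.0
  [3.75→9.75]: (66.6+9.9)/2 × 6 = 229.5
  [9.75→10.25]: (9.9+8.5)/2 × 0.5 = 4.6
  [10.25→12.25]: (8.5+4.5)/2 × 2 = 13.0
  Sum = 564.0375 ng/mL·hr
F = (AUC_ev/D_ev)/(AUC_iv/D_iv) = (564.0375/625)/(826/250) = 0.90246/3.304 = 0.2731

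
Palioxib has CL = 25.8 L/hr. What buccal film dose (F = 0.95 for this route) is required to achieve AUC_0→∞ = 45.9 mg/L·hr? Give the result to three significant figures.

Dose = CL × AUC_0→∞ / F
     = 25.8 × 45.9 / 0.95 = 1246.55 mg

Dose = 1250 mg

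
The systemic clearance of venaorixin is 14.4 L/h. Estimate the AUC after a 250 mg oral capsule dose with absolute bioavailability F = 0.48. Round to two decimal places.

AUC = 8.33 mg/L·h

AUC_0→∞ = F × Dose / CL
        = 0.48 × 250 / 14.4 = 8.33333 mg/L·h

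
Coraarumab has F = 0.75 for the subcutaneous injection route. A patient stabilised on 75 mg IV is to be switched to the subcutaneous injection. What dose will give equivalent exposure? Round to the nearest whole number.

For equal systemic exposure: F × D_ev = D_iv
D_ev = D_iv / F = 75 / 0.75 = 100 mg

D_subcutaneous = 100 mg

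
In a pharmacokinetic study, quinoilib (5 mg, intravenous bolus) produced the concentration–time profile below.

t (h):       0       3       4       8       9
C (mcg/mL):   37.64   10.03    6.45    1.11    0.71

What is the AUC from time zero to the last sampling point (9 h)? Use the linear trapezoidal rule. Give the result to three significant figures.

Trapezoidal AUC_0→9:
  [0→3]: (37.64+10.03)/2 × 3 = 71.505
  [3→4]: (10.03+6.45)/2 × 1 = 8.24
  [4→8]: (6.45+1.11)/2 × 4 = 15.12
  [8→9]: (1.11+0.71)/2 × 1 = 0.91
  Sum = 95.775 mcg/mL·h

AUC = 95.8 mcg/mL·h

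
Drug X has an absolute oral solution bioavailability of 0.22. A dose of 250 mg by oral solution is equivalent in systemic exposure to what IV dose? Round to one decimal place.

Systemic exposure from an extravascular dose = F × D_ev, so the equivalent IV dose is F × D_ev.
D_iv = F × D_ev = 0.22 × 250 = 55 mg

D_iv = 55.0 mg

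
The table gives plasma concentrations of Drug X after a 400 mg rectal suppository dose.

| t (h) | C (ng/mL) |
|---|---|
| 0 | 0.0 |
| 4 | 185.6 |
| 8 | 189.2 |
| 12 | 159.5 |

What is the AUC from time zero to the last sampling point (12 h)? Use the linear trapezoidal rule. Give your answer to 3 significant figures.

Trapezoidal AUC_0→12:
  [0→4]: (0.0+185.6)/2 × 4 = 371.2
  [4→8]: (185.6+189.2)/2 × 4 = 749.6
  [8→12]: (189.2+159.5)/2 × 4 = 697.4
  Sum = 1818.2 ng/mL·h

AUC = 1820 ng/mL·h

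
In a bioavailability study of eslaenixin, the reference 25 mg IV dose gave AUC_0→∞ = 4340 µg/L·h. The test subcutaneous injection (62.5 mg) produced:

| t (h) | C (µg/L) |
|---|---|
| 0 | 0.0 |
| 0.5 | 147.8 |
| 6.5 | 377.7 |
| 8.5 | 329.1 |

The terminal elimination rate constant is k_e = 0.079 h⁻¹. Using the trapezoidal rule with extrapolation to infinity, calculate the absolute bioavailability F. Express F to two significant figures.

F = 0.60

Trapezoidal AUC_0→8.5 (subcutaneous injection):
  [0→0.5]: (0.0+147.8)/2 × 0.5 = 36.95
  [0.5→6.5]: (147.8+377.7)/2 × 6 = 1576.5
  [6.5→8.5]: (377.7+329.1)/2 × 2 = 706.8
  Sum = 2320.25 µg/L·h
Tail: C_last/k_e = 329.1/0.079 = 4165.823
AUC_0→∞ (subcutaneous injection) = 2320.25 + 4165.823 = 6486.073 µg/L·h
F = (AUC_ev/D_ev)/(AUC_iv/D_iv) = (6486.073/62.5)/(4340/25) = 103.777/173.6 = 0.5978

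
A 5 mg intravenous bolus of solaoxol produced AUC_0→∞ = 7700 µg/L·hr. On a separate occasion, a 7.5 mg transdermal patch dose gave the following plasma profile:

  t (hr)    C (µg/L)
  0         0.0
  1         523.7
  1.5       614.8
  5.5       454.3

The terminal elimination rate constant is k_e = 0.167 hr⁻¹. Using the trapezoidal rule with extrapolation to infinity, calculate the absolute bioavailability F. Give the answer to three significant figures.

Trapezoidal AUC_0→5.5 (transdermal patch):
  [0→1]: (0.0+523.7)/2 × 1 = 261.85
  [1→1.5]: (523.7+614.8)/2 × 0.5 = 284.625
  [1.5→5.5]: (614.8+454.3)/2 × 4 = 2138.2
  Sum = 2684.675 µg/L·hr
Tail: C_last/k_e = 454.3/0.167 = 2720.359
AUC_0→∞ (transdermal patch) = 2684.675 + 2720.359 = 5405.034 µg/L·hr
F = (AUC_ev/D_ev)/(AUC_iv/D_iv) = (5405.034/7.5)/(7700/5) = 720.6712/1540 = 0.4680

F = 0.468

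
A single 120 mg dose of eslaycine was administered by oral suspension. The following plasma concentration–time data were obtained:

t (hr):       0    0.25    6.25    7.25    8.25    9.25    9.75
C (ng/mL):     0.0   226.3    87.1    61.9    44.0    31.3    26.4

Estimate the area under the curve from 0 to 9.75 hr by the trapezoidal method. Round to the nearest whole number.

AUC = 1148 ng/mL·hr

Trapezoidal AUC_0→9.75:
  [0→0.25]: (0.0+226.3)/2 × 0.25 = 28.2875
  [0.25→6.25]: (226.3+87.1)/2 × 6 = 940.2
  [6.25→7.25]: (87.1+61.9)/2 × 1 = 74.5
  [7.25→8.25]: (61.9+44.0)/2 × 1 = 52.95
  [8.25→9.25]: (44.0+31.3)/2 × 1 = 37.65
  [9.25→9.75]: (31.3+26.4)/2 × 0.5 = 14.425
  Sum = 1148.0125 ng/mL·hr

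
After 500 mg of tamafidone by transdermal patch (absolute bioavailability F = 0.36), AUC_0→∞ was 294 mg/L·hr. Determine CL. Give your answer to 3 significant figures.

CL = F × Dose / AUC_0→∞
   = 0.36 × 500 / 294 = 0.612245 L/hr

CL = 0.612 L/hr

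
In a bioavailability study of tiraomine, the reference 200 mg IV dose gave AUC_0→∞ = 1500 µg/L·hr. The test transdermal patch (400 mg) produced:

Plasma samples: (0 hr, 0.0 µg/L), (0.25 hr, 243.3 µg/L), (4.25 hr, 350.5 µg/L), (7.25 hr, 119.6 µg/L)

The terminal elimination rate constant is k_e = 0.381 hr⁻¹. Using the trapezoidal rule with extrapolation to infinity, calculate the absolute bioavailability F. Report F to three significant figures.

F = 0.746

Trapezoidal AUC_0→7.25 (transdermal patch):
  [0→0.25]: (0.0+243.3)/2 × 0.25 = 30.4125
  [0.25→4.25]: (243.3+350.5)/2 × 4 = 1187.6
  [4.25→7.25]: (350.5+119.6)/2 × 3 = 705.15
  Sum = 1923.1625 µg/L·hr
Tail: C_last/k_e = 119.6/0.381 = 313.911
AUC_0→∞ (transdermal patch) = 1923.1625 + 313.911 = 2237.0735 µg/L·hr
F = (AUC_ev/D_ev)/(AUC_iv/D_iv) = (2237.0735/400)/(1500/200) = 5.59268/7.5 = 0.7457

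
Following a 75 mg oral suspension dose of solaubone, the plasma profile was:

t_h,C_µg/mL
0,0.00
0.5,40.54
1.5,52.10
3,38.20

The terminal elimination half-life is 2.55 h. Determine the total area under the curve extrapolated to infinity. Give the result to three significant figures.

AUC = 265 µg/mL·h

Trapezoidal AUC_0→3:
  [0→0.5]: (0.00+40.54)/2 × 0.5 = 10.135
  [0.5→1.5]: (40.54+52.10)/2 × 1 = 46.32
  [1.5→3]: (52.10+38.20)/2 × 1.5 = 67.725
  Sum = 124.18 µg/mL·h
k_e = ln2 / t½ = 0.693147 / 2.55 = 0.2718 h^-1
Extrapolated tail: C_last / k_e = 38.20 / 0.2718 = 140.545
AUC_0→∞ = 124.18 + 140.545 = 264.725 µg/mL·h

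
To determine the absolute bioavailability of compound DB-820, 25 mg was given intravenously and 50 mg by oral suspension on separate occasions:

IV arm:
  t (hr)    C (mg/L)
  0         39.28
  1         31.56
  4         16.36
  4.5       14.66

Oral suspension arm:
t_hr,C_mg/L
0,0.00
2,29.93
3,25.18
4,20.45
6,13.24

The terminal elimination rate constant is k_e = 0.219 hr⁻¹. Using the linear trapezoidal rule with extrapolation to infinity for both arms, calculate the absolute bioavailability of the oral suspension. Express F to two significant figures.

F = 0.48

Trapezoidal AUC_0→4.5 (IV):
  [0→1]: (39.28+31.56)/2 × 1 = 35.42
  [1→4]: (31.56+16.36)/2 × 3 = 71.88
  [4→4.5]: (16.36+14.66)/2 × 0.5 = 7.755
  Sum = 115.055 mg/L·hr
IV tail: 14.66/0.219 = 66.941; AUC_iv,0→∞ = 115.055 + 66.941 = 181.996 mg/L·hr
Trapezoidal AUC_0→6 (oral suspension):
  [0→2]: (0.00+29.93)/2 × 2 = 29.93
  [2→3]: (29.93+25.18)/2 × 1 = 27.555
  [3→4]: (25.18+20.45)/2 × 1 = 22.815
  [4→6]: (20.45+13.24)/2 × 2 = 33.69
  Sum = 113.99 mg/L·hr
oral suspension tail: 13.24/0.219 = 60.457; AUC_ev,0→∞ = 113.99 + 60.457 = 174.447 mg/L·hr
F = (AUC_ev/D_ev)/(AUC_iv/D_iv) = (174.447/50)/(181.996/25) = 3.48894/7.27984 = 0.4793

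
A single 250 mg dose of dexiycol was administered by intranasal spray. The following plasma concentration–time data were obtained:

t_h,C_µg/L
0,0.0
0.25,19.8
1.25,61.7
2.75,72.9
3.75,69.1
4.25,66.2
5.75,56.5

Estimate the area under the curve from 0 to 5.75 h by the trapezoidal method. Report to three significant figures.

Trapezoidal AUC_0→5.75:
  [0→0.25]: (0.0+19.8)/2 × 0.25 = 2.475
  [0.25→1.25]: (19.8+61.7)/2 × 1 = 40.75
  [1.25→2.75]: (61.7+72.9)/2 × 1.5 = 100.95
  [2.75→3.75]: (72.9+69.1)/2 × 1 = 71.0
  [3.75→4.25]: (69.1+66.2)/2 × 0.5 = 33.825
  [4.25→5.75]: (66.2+56.5)/2 × 1.5 = 92.025
  Sum = 341.025 µg/L·h

AUC = 341 µg/L·h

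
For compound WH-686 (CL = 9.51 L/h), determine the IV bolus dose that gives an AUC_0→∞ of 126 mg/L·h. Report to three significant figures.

Dose_iv = CL × AUC_0→∞
     = 9.51 × 126 = 1198.26 mg

Dose = 1200 mg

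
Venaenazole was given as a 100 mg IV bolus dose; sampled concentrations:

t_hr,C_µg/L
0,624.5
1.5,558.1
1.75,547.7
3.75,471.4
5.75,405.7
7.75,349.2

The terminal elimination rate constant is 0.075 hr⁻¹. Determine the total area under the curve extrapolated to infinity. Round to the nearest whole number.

Trapezoidal AUC_0→7.75:
  [0→1.5]: (624.5+558.1)/2 × 1.5 = 886.95
  [1.5→1.75]: (558.1+547.7)/2 × 0.25 = 138.225
  [1.75→3.75]: (547.7+471.4)/2 × 2 = 1019.1
  [3.75→5.75]: (471.4+405.7)/2 × 2 = 877.1
  [5.75→7.75]: (405.7+349.2)/2 × 2 = 754.9
  Sum = 3676.275 µg/L·hr
Extrapolated tail: C_last / k_e = 349.2 / 0.075 = 4656.000
AUC_0→∞ = 3676.275 + 4656.000 = 8332.275 µg/L·hr

AUC = 8332 µg/L·hr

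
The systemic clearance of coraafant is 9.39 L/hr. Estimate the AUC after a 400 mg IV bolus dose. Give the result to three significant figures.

AUC = 42.6 mg/L·hr

AUC_0→∞ = Dose_iv / CL
        = 400 / 9.39 = 42.5985 mg/L·hr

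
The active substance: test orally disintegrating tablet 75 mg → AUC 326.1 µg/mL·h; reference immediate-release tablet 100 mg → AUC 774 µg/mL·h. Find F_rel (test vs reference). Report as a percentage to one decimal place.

F_rel = (AUC_test/D_test) / (AUC_ref/D_ref)
      = (326.1/75) / (774/100)
      = 4.348 / 7.74 = 0.5618 = 56.18%

F_rel = 56.2%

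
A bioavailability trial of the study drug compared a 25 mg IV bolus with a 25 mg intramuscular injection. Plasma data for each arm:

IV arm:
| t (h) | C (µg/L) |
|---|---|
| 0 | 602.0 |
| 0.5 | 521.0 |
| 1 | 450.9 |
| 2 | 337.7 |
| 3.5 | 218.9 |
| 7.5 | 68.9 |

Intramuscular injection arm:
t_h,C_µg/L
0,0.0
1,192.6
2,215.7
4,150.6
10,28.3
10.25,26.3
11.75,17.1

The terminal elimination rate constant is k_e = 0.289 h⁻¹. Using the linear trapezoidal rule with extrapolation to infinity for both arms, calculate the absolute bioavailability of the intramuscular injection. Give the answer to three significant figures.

Trapezoidal AUC_0→7.5 (IV):
  [0→0.5]: (602.0+521.0)/2 × 0.5 = 280.75
  [0.5→1]: (521.0+450.9)/2 × 0.5 = 242.975
  [1→2]: (450.9+337.7)/2 × 1 = 394.3
  [2→3.5]: (337.7+218.9)/2 × 1.5 = 417.45
  [3.5→7.5]: (218.9+68.9)/2 × 4 = 575.6
  Sum = 1911.075 µg/L·h
IV tail: 68.9/0.289 = 238.408; AUC_iv,0→∞ = 1911.075 + 238.408 = 2149.483 µg/L·h
Trapezoidal AUC_0→11.75 (intramuscular injection):
  [0→1]: (0.0+192.6)/2 × 1 = 96.3
  [1→2]: (192.6+215.7)/2 × 1 = 204.15
  [2→4]: (215.7+150.6)/2 × 2 = 366.3
  [4→10]: (150.6+28.3)/2 × 6 = 536.7
  [10→10.25]: (28.3+26.3)/2 × 0.25 = 6.825
  [10.25→11.75]: (26.3+17.1)/2 × 1.5 = 32.55
  Sum = 1242.825 µg/L·h
intramuscular injection tail: 17.1/0.289 = 59.170; AUC_ev,0→∞ = 1242.825 + 59.170 = 1301.995 µg/L·h
F = (AUC_ev/D_ev)/(AUC_iv/D_iv) = (1301.995/25)/(2149.483/25) = 52.0798/85.97932 = 0.6057

F = 0.606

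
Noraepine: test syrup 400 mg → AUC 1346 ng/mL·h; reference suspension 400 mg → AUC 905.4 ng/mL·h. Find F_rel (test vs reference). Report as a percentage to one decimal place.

F_rel = 148.7%

F_rel = (AUC_test/D_test) / (AUC_ref/D_ref)
      = (1346/400) / (905.4/400)
      = 3.365 / 2.2635 = 1.4866 = 148.66%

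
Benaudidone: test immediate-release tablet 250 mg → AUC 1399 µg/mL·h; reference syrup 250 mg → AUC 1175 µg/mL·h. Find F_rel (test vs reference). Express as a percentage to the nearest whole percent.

F_rel = (AUC_test/D_test) / (AUC_ref/D_ref)
      = (1399/250) / (1175/250)
      = 5.596 / 4.7 = 1.1906 = 119.06%

F_rel = 119%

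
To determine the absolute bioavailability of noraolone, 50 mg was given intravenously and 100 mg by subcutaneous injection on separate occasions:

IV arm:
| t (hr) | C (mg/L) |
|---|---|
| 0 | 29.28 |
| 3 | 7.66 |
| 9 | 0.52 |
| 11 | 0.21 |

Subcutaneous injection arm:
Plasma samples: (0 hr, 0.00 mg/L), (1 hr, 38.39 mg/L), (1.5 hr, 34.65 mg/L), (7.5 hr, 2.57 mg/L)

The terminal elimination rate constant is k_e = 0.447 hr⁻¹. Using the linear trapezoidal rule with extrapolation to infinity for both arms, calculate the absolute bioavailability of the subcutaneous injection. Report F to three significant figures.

F = 0.954

Trapezoidal AUC_0→11 (IV):
  [0→3]: (29.28+7.66)/2 × 3 = 55.41
  [3→9]: (7.66+0.52)/2 × 6 = 24.54
  [9→11]: (0.52+0.21)/2 × 2 = 0.73
  Sum = 80.68 mg/L·hr
IV tail: 0.21/0.447 = 0.470; AUC_iv,0→∞ = 80.68 + 0.470 = 81.15 mg/L·hr
Trapezoidal AUC_0→7.5 (subcutaneous injection):
  [0→1]: (0.00+38.39)/2 × 1 = 19.195
  [1→1.5]: (38.39+34.65)/2 × 0.5 = 18.26
  [1.5→7.5]: (34.65+2.57)/2 × 6 = 111.66
  Sum = 149.115 mg/L·hr
subcutaneous injection tail: 2.57/0.447 = 5.749; AUC_ev,0→∞ = 149.115 + 5.749 = 154.864 mg/L·hr
F = (AUC_ev/D_ev)/(AUC_iv/D_iv) = (154.864/100)/(81.15/50) = 1.54864/1.623 = 0.9542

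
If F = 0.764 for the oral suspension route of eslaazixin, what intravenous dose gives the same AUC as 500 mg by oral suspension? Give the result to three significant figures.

Systemic exposure from an extravascular dose = F × D_ev, so the equivalent IV dose is F × D_ev.
D_iv = F × D_ev = 0.764 × 500 = 382 mg

D_iv = 382 mg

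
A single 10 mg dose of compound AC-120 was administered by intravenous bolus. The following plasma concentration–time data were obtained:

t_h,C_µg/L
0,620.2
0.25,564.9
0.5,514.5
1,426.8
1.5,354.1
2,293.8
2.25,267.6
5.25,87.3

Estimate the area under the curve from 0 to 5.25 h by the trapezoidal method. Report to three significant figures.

Trapezoidal AUC_0→5.25:
  [0→0.25]: (620.2+564.9)/2 × 0.25 = 148.1375
  [0.25→0.5]: (564.9+514.5)/2 × 0.25 = 134.925
  [0.5→1]: (514.5+426.8)/2 × 0.5 = 235.325
  [1→1.5]: (426.8+354.1)/2 × 0.5 = 195.225
  [1.5→2]: (354.1+293.8)/2 × 0.5 = 161.975
  [2→2.25]: (293.8+267.6)/2 × 0.25 = 70.175
  [2.25→5.25]: (267.6+87.3)/2 × 3 = 532.35
  Sum = 1478.1125 µg/L·h

AUC = 1480 µg/L·h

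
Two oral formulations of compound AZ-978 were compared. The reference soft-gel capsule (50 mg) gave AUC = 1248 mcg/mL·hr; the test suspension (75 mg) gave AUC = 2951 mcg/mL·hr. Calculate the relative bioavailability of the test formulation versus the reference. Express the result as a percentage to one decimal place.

F_rel = 157.6%

F_rel = (AUC_test/D_test) / (AUC_ref/D_ref)
      = (2951/75) / (1248/50)
      = 39.3467 / 24.96 = 1.5764 = 157.64%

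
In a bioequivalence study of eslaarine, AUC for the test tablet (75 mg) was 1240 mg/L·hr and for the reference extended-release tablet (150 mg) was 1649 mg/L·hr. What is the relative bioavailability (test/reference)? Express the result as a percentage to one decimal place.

F_rel = (AUC_test/D_test) / (AUC_ref/D_ref)
      = (1240/75) / (1649/150)
      = 16.5333 / 10.9933 = 1.5039 = 150.39%

F_rel = 150.4%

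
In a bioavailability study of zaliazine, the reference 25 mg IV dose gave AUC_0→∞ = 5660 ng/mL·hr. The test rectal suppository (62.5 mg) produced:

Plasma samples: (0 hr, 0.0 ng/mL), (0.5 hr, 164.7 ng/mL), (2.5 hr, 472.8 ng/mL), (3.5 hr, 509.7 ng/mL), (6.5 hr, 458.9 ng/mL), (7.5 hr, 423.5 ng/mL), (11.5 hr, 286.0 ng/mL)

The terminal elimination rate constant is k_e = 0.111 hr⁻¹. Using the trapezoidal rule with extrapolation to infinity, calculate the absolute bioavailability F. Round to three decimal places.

Trapezoidal AUC_0→11.5 (rectal suppository):
  [0→0.5]: (0.0+164.7)/2 × 0.5 = 41.175
  [0.5→2.5]: (164.7+472.8)/2 × 2 = 637.5
  [2.5→3.5]: (472.8+509.7)/2 × 1 = 491.25
  [3.5→6.5]: (509.7+458.9)/2 × 3 = 1452.9
  [6.5→7.5]: (458.9+423.5)/2 × 1 = 441.2
  [7.5→11.5]: (423.5+286.0)/2 × 4 = 1419.0
  Sum = 4483.025 ng/mL·hr
Tail: C_last/k_e = 286.0/0.111 = 2576.577
AUC_0→∞ (rectal suppository) = 4483.025 + 2576.577 = 7059.602 ng/mL·hr
F = (AUC_ev/D_ev)/(AUC_iv/D_iv) = (7059.602/62.5)/(5660/25) = 112.954/226.4 = 0.4989

F = 0.499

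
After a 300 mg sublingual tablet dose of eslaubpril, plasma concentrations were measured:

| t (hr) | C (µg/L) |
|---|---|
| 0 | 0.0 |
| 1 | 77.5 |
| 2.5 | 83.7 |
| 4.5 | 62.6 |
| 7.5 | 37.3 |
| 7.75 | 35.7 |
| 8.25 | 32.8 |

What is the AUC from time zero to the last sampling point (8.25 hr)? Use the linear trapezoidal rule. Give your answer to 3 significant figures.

Trapezoidal AUC_0→8.25:
  [0→1]: (0.0+77.5)/2 × 1 = 38.75
  [1→2.5]: (77.5+83.7)/2 × 1.5 = 120.9
  [2.5→4.5]: (83.7+62.6)/2 × 2 = 146.3
  [4.5→7.5]: (62.6+37.3)/2 × 3 = 149.85
  [7.5→7.75]: (37.3+35.7)/2 × 0.25 = 9.125
  [7.75→8.25]: (35.7+32.8)/2 × 0.5 = 17.125
  Sum = 482.05 µg/L·hr

AUC = 482 µg/L·hr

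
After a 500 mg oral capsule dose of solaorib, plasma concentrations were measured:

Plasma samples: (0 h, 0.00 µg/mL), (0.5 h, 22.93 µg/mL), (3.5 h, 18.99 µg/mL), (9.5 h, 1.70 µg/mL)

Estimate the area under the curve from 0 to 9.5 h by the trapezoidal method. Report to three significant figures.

AUC = 131 µg/mL·h

Trapezoidal AUC_0→9.5:
  [0→0.5]: (0.00+22.93)/2 × 0.5 = 5.7325
  [0.5→3.5]: (22.93+18.99)/2 × 3 = 62.88
  [3.5→9.5]: (18.99+1.70)/2 × 6 = 62.07
  Sum = 130.6825 µg/mL·h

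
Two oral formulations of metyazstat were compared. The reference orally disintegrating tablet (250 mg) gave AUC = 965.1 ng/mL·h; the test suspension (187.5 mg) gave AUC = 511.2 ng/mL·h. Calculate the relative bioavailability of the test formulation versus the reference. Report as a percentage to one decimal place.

F_rel = 70.6%

F_rel = (AUC_test/D_test) / (AUC_ref/D_ref)
      = (511.2/187.5) / (965.1/250)
      = 2.7264 / 3.8604 = 0.7062 = 70.62%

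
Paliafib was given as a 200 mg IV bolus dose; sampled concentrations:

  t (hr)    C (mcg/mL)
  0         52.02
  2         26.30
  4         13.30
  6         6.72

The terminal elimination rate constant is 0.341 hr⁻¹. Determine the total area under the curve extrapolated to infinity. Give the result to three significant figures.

Trapezoidal AUC_0→6:
  [0→2]: (52.02+26.30)/2 × 2 = 78.32
  [2→4]: (26.30+13.30)/2 × 2 = 39.6
  [4→6]: (13.30+6.72)/2 × 2 = 20.02
  Sum = 137.94 mcg/mL·hr
Extrapolated tail: C_last / k_e = 6.72 / 0.341 = 19.707
AUC_0→∞ = 137.94 + 19.707 = 157.647 mcg/mL·hr

AUC = 158 mcg/mL·hr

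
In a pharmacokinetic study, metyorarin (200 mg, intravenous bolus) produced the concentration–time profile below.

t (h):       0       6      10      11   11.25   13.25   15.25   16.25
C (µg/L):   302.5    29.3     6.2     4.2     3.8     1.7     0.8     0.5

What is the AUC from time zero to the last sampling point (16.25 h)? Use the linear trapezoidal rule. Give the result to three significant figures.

Trapezoidal AUC_0→16.25:
  [0→6]: (302.5+29.3)/2 × 6 = 995.4
  [6→10]: (29.3+6.2)/2 × 4 = 71.0
  [10→11]: (6.2+4.2)/2 × 1 = 5.2
  [11→11.25]: (4.2+3.8)/2 × 0.25 = 1.0
  [11.25→13.25]: (3.8+1.7)/2 × 2 = 5.5
  [13.25→15.25]: (1.7+0.8)/2 × 2 = 2.5
  [15.25→16.25]: (0.8+0.5)/2 × 1 = 0.65
  Sum = 1081.25 µg/L·h

AUC = 1080 µg/L·h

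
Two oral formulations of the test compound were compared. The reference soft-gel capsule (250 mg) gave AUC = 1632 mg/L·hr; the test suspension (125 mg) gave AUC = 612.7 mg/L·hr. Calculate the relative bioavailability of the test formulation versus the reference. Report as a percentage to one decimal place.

F_rel = 75.1%

F_rel = (AUC_test/D_test) / (AUC_ref/D_ref)
      = (612.7/125) / (1632/250)
      = 4.9016 / 6.528 = 0.7509 = 75.09%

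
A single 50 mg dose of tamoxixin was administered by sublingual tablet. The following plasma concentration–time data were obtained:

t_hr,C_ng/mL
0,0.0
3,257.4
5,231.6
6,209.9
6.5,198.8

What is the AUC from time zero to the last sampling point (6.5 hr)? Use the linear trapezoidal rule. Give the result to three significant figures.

Trapezoidal AUC_0→6.5:
  [0→3]: (0.0+257.4)/2 × 3 = 386.1
  [3→5]: (257.4+231.6)/2 × 2 = 489.0
  [5→6]: (231.6+209.9)/2 × 1 = 220.75
  [6→6.5]: (209.9+198.8)/2 × 0.5 = 102.175
  Sum = 1198.025 ng/mL·hr

AUC = 1200 ng/mL·hr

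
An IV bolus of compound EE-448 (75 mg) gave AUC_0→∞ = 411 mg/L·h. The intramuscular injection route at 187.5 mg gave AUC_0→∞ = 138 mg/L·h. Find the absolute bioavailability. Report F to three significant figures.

F = 0.134

F = (AUC_ev / D_ev) / (AUC_iv / D_iv)
  = (138/187.5) / (411/75)
  = 0.736 / 5.48 = 0.1343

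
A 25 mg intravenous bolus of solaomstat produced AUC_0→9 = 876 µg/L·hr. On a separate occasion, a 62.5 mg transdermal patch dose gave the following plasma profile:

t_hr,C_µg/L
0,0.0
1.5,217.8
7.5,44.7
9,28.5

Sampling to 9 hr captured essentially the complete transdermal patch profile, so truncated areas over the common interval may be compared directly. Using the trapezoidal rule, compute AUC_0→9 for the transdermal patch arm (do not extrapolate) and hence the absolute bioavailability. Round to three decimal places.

Trapezoidal AUC_0→9 (transdermal patch):
  [0→1.5]: (0.0+217.8)/2 × 1.5 = 163.35
  [1.5→7.5]: (217.8+44.7)/2 × 6 = 787.5
  [7.5→9]: (44.7+28.5)/2 × 1.5 = 54.9
  Sum = 1005.75 µg/L·hr
F = (AUC_ev/D_ev)/(AUC_iv/D_iv) = (1005.75/62.5)/(876/25) = 16.092/35.04 = 0.4592

F = 0.459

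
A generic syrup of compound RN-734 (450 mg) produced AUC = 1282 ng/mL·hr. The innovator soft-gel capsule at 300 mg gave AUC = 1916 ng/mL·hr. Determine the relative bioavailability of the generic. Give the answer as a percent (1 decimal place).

F_rel = 44.6%

F_rel = (AUC_test/D_test) / (AUC_ref/D_ref)
      = (1282/450) / (1916/300)
      = 2.84889 / 6.38667 = 0.4461 = 44.61%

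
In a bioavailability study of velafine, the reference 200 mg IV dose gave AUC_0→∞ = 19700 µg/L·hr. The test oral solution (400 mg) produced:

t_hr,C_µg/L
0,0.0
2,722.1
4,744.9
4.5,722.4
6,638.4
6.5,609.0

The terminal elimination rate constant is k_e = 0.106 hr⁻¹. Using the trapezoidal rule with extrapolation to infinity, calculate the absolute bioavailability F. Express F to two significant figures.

F = 0.24

Trapezoidal AUC_0→6.5 (oral solution):
  [0→2]: (0.0+722.1)/2 × 2 = 722.1
  [2→4]: (722.1+744.9)/2 × 2 = 1467.0
  [4→4.5]: (744.9+722.4)/2 × 0.5 = 366.825
  [4.5→6]: (722.4+638.4)/2 × 1.5 = 1020.6
  [6→6.5]: (638.4+609.0)/2 × 0.5 = 311.85
  Sum = 3888.375 µg/L·hr
Tail: C_last/k_e = 609.0/0.106 = 5745.283
AUC_0→∞ (oral solution) = 3888.375 + 5745.283 = 9633.658 µg/L·hr
F = (AUC_ev/D_ev)/(AUC_iv/D_iv) = (9633.658/400)/(19700/200) = 24.084145/98.5 = 0.2445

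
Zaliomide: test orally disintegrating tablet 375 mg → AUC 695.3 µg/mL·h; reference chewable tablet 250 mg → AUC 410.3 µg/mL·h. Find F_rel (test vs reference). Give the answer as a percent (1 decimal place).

F_rel = (AUC_test/D_test) / (AUC_ref/D_ref)
      = (695.3/375) / (410.3/250)
      = 1.85413 / 1.6412 = 1.1297 = 112.97%

F_rel = 113.0%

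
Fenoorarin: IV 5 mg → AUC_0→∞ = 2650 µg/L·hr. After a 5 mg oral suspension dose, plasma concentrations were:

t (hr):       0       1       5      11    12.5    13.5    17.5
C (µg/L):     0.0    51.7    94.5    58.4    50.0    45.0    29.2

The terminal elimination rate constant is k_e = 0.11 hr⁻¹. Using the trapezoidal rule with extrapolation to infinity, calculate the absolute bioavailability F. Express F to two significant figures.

Trapezoidal AUC_0→17.5 (oral suspension):
  [0→1]: (0.0+51.7)/2 × 1 = 25.85
  [1→5]: (51.7+94.5)/2 × 4 = 292.4
  [5→11]: (94.5+58.4)/2 × 6 = 458.7
  [11→12.5]: (58.4+50.0)/2 × 1.5 = 81.3
  [12.5→13.5]: (50.0+45.0)/2 × 1 = 47.5
  [13.5→17.5]: (45.0+29.2)/2 × 4 = 148.4
  Sum = 1054.15 µg/L·hr
Tail: C_last/k_e = 29.2/0.11 = 265.455
AUC_0→∞ (oral suspension) = 1054.15 + 265.455 = 1319.605 µg/L·hr
F = (AUC_ev/D_ev)/(AUC_iv/D_iv) = (1319.605/5)/(2650/5) = 263.921/530 = 0.4980

F = 0.50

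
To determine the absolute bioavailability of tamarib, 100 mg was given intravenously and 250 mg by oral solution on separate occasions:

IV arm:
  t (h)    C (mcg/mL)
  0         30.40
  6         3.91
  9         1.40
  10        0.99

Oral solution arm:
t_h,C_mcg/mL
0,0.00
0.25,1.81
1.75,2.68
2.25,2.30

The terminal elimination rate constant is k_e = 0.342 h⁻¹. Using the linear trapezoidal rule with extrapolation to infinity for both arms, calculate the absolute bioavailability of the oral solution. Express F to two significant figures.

F = 0.040

Trapezoidal AUC_0→10 (IV):
  [0→6]: (30.40+3.91)/2 × 6 = 102.93
  [6→9]: (3.91+1.40)/2 × 3 = 7.965
  [9→10]: (1.40+0.99)/2 × 1 = 1.195
  Sum = 112.09 mcg/mL·h
IV tail: 0.99/0.342 = 2.895; AUC_iv,0→∞ = 112.09 + 2.895 = 114.985 mcg/mL·h
Trapezoidal AUC_0→2.25 (oral solution):
  [0→0.25]: (0.00+1.81)/2 × 0.25 = 0.22625
  [0.25→1.75]: (1.81+2.68)/2 × 1.5 = 3.3675
  [1.75→2.25]: (2.68+2.30)/2 × 0.5 = 1.245
  Sum = 4.83875 mcg/mL·h
oral solution tail: 2.30/0.342 = 6.725; AUC_ev,0→∞ = 4.83875 + 6.725 = 11.56375 mcg/mL·h
F = (AUC_ev/D_ev)/(AUC_iv/D_iv) = (11.56375/250)/(114.985/100) = 0.046255/1.14985 = 0.0402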